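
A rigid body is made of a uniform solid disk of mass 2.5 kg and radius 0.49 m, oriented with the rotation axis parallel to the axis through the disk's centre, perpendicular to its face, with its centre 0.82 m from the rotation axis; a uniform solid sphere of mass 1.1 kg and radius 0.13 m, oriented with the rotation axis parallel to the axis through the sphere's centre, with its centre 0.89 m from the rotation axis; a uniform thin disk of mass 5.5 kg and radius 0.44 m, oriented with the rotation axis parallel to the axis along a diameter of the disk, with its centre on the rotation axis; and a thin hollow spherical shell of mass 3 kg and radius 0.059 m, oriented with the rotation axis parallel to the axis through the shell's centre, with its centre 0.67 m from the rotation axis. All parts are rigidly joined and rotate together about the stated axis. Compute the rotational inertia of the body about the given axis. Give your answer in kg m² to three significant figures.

Solid disk: I_cm = (1/2)MR² = (1/2)(2.5)(0.49)² = 0.30012 kg m²; centre at d = 0.82 m, so the parallel axis theorem gives I = 0.30012 + (2.5)(0.82)² = 1.9811 kg m².
Solid sphere: I_cm = (2/5)MR² = (2/5)(1.1)(0.13)² = 0.007436 kg m²; centre at d = 0.89 m, so the parallel axis theorem gives I = 0.007436 + (1.1)(0.89)² = 0.87875 kg m².
Thin disk: I_cm = (1/4)MR² = (1/4)(5.5)(0.44)² = 0.2662 kg m²; axis through the centre, so I = 0.2662 kg m².
Spherical shell: I_cm = (2/3)MR² = (2/3)(3)(0.059)² = 0.006962 kg m²; centre at d = 0.67 m, so the parallel axis theorem gives I = 0.006962 + (3)(0.67)² = 1.3537 kg m².
Total I = 1.9811 + 0.87875 + 0.2662 + 1.3537 = 4.4797 kg m².

4.48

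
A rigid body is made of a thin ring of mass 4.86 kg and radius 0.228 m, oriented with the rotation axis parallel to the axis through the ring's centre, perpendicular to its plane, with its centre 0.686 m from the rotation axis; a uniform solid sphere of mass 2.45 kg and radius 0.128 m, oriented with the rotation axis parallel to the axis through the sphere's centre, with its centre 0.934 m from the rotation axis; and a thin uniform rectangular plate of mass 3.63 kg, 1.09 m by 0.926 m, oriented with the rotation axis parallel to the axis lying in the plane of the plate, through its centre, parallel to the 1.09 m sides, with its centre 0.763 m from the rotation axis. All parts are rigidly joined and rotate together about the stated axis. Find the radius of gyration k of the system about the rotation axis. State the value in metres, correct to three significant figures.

0.804

Thin ring: I_cm = MR² = (4.86)(0.228)² = 0.25264 kg m^2; centre at d = 0.686 m, so I = I_cm + Md² gives I = 0.25264 + (4.86)(0.686)² = 2.5397 kg m^2.
Solid sphere: I_cm = (2/5)MR² = (2/5)(2.45)(0.128)² = 0.016056 kg m^2; centre at d = 0.934 m, so I = I_cm + Md² gives I = 0.016056 + (2.45)(0.934)² = 2.1533 kg m^2.
Rectangular plate: I_cm = (1/12)Mb² = (1/12)(3.63)(0.926)² = 0.25939 kg m^2; centre at d = 0.763 m, so I = I_cm + Md² gives I = 0.25939 + (3.63)(0.763)² = 2.3727 kg m^2.
Total I = 7.0657 kg m^2; total mass M = 10.94 kg.
k = √(I/M) = √(7.0657/10.94) = 0.80366 m.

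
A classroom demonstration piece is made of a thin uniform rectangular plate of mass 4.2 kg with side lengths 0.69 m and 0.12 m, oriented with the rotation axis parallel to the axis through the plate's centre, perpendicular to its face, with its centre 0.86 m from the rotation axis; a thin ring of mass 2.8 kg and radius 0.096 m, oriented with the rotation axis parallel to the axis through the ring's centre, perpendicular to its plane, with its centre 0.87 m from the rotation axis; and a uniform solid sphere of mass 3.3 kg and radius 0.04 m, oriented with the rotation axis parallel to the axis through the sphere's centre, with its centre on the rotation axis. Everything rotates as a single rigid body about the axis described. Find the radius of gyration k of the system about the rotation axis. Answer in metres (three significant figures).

Rectangular plate: I_cm = (1/12)M(a²+b²) = (1/12)(4.2)[(0.69)² + (0.12)²] = 0.17167 kg m^2; centre at d = 0.86 m, so the parallel axis theorem gives I = 0.17167 + (4.2)(0.86)² = 3.278 kg m^2.
Thin ring: I_cm = MR² = (2.8)(0.096)² = 0.025805 kg m^2; centre at d = 0.87 m, so the parallel axis theorem gives I = 0.025805 + (2.8)(0.87)² = 2.1451 kg m^2.
Solid sphere: I_cm = (2/5)MR² = (2/5)(3.3)(0.04)² = 0.002112 kg m^2; axis through the centre, so I = 0.002112 kg m^2.
Total I = 5.4252 kg m^2; total mass M = 10.3 kg.
k = √(I/M) = √(5.4252/10.3) = 0.72576 m.

0.726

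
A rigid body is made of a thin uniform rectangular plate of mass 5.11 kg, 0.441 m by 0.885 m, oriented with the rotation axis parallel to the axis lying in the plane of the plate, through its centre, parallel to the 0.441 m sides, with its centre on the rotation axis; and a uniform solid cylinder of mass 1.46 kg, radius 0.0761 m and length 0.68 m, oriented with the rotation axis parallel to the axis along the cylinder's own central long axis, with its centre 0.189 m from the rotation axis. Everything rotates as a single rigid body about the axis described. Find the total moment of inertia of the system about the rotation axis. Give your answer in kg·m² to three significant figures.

Rectangular plate: I_cm = (1/12)Mb² = (1/12)(5.11)(0.885)² = 0.33352 kg·m²; axis through the centre, so I = 0.33352 kg·m².
Solid cylinder: I_cm = (1/2)MR² = (1/2)(1.46)(0.0761)² = 0.0042276 kg·m²; centre at d = 0.189 m, so the parallel axis theorem gives I = 0.0042276 + (1.46)(0.189)² = 0.05638 kg·m².
Total I = 0.33352 + 0.05638 = 0.3899 kg·m².

0.390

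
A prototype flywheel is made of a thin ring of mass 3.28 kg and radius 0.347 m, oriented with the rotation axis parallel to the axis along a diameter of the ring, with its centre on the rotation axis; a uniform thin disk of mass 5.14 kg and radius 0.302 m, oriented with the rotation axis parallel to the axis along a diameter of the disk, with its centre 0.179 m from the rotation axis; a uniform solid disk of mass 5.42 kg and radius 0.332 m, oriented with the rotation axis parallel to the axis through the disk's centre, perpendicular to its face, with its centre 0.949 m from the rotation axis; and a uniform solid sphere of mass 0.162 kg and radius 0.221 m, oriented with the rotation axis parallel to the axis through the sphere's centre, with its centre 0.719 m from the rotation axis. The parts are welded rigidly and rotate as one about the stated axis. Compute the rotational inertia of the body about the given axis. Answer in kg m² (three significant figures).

Thin ring: I_cm = (1/2)MR² = (1/2)(3.28)(0.347)² = 0.19747 kg m²; axis through the centre, so I = 0.19747 kg m².
Thin disk: I_cm = (1/4)MR² = (1/4)(5.14)(0.302)² = 0.1172 kg m²; centre at d = 0.179 m, so the parallel axis theorem gives I = 0.1172 + (5.14)(0.179)² = 0.28189 kg m².
Solid disk: I_cm = (1/2)MR² = (1/2)(5.42)(0.332)² = 0.29871 kg m²; centre at d = 0.949 m, so the parallel axis theorem gives I = 0.29871 + (5.42)(0.949)² = 5.18 kg m².
Solid sphere: I_cm = (2/5)MR² = (2/5)(0.162)(0.221)² = 0.0031649 kg m²; centre at d = 0.719 m, so the parallel axis theorem gives I = 0.0031649 + (0.162)(0.719)² = 0.086913 kg m².
Total I = 0.19747 + 0.28189 + 5.18 + 0.086913 = 5.7462 kg m².

5.75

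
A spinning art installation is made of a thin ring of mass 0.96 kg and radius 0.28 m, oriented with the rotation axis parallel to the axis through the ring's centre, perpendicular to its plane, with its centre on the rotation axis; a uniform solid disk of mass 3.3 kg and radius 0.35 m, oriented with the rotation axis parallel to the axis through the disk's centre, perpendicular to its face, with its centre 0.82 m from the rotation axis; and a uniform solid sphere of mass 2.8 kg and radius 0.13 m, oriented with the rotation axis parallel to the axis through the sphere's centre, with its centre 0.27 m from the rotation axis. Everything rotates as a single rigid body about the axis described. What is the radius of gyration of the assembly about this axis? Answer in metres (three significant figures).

Thin ring: I_cm = MR² = (0.96)(0.28)² = 0.075264 kg m^2; axis through the centre, so I = 0.075264 kg m^2.
Solid disk: I_cm = (1/2)MR² = (1/2)(3.3)(0.35)² = 0.20212 kg m^2; centre at d = 0.82 m, so I = I_cm + Md² gives I = 0.20212 + (3.3)(0.82)² = 2.421 kg m^2.
Solid sphere: I_cm = (2/5)MR² = (2/5)(2.8)(0.13)² = 0.018928 kg m^2; centre at d = 0.27 m, so I = I_cm + Md² gives I = 0.018928 + (2.8)(0.27)² = 0.22305 kg m^2.
Total I = 2.7194 kg m^2; total mass M = 7.06 kg.
k = √(I/M) = √(2.7194/7.06) = 0.62063 m.

0.621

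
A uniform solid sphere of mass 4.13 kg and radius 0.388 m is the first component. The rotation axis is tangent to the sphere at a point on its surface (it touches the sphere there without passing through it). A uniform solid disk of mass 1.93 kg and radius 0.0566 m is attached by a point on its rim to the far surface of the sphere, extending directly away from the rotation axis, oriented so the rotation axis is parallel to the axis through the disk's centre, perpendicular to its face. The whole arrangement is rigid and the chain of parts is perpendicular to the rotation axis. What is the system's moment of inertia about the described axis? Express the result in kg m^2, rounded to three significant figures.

2.21

Solid sphere: I_cm = (2/5)MR² = (2/5)(4.13)(0.388)² = 0.2487 kg m^2; centre at d = 0.388 m, so the parallel axis theorem gives I = 0.2487 + (4.13)(0.388)² = 0.87045 kg m^2.
Solid disk: I_cm = (1/2)MR² = (1/2)(1.93)(0.0566)² = 0.0030914 kg m^2; centre at d = 0.388 + 0.388 + 0.0566 = 0.8326 m, so the parallel axis theorem gives I = 0.0030914 + (1.93)(0.8326)² = 1.341 kg m^2.
Total I = 0.87045 + 1.341 = 2.2115 kg m^2.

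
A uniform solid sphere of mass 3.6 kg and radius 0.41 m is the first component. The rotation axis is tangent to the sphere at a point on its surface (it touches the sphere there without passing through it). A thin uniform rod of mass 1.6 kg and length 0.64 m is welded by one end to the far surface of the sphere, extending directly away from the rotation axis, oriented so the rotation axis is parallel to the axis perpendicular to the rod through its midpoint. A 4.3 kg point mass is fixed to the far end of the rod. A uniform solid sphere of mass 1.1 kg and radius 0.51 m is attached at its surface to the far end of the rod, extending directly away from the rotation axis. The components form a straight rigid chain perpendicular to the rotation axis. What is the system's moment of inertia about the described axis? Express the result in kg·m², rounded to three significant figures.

16.5

Solid sphere: I_cm = (2/5)MR² = (2/5)(3.6)(0.41)² = 0.24206 kg·m²; centre at d = 0.41 m, so I = I_cm + Md² gives I = 0.24206 + (3.6)(0.41)² = 0.84722 kg·m².
Thin rod: I_cm = (1/12)ML² = (1/12)(1.6)(0.64)² = 0.054613 kg·m²; centre at d = 0.41 + 0.41 + 0.32 = 1.14 m, so I = I_cm + Md² gives I = 0.054613 + (1.6)(1.14)² = 2.134 kg·m².
Point mass: I_cm = 0; centre at d = 0.41 + 0.41 + 0.32 + 0.32 = 1.46 m, so I = I_cm + Md² gives I = 0 + (4.3)(1.46)² = 9.1659 kg·m².
Solid sphere: I_cm = (2/5)MR² = (2/5)(1.1)(0.51)² = 0.11444 kg·m²; centre at d = 0.41 + 0.41 + 0.32 + 0.32 + 0.51 = 1.97 m, so I = I_cm + Md² gives I = 0.11444 + (1.1)(1.97)² = 4.3834 kg·m².
Total I = 0.84722 + 2.134 + 9.1659 + 4.3834 = 16.531 kg·m².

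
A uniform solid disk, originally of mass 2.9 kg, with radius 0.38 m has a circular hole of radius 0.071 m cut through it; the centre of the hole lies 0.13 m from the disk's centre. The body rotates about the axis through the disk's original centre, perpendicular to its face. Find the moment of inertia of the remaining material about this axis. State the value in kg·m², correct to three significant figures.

Unpierced body about its centre: I₀ = (1/2)MR² = (1/2)(2.9)(0.38)² = 0.20938 kg·m².
The removed disk has mass m = M·(r/R)² = (2.9)(0.071/0.38)² = 0.10124 kg (same uniform areal density).
Its moment of inertia about the rotation axis (parallel-axis theorem): I_hole = (1/2)mr² + md² = (1/2)(0.10124)(0.071)² + (0.10124)(0.13)² = 0.0019661 kg·m².
Treating the hole as negative mass, I = I₀ − I_hole = 0.20938 − 0.0019661 = 0.20741 kg·m².

0.207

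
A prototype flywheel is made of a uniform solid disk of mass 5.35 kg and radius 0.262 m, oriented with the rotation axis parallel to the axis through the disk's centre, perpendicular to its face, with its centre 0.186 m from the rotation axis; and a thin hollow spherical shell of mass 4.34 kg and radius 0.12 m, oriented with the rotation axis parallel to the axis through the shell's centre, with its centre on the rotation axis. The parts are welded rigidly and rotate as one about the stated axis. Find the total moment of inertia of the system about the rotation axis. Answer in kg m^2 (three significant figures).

0.410

Solid disk: I_cm = (1/2)MR² = (1/2)(5.35)(0.262)² = 0.18362 kg m^2; centre at d = 0.186 m, so I = I_cm + Md² gives I = 0.18362 + (5.35)(0.186)² = 0.36871 kg m^2.
Spherical shell: I_cm = (2/3)MR² = (2/3)(4.34)(0.12)² = 0.041664 kg m^2; axis through the centre, so I = 0.041664 kg m^2.
Total I = 0.36871 + 0.041664 = 0.41038 kg m^2.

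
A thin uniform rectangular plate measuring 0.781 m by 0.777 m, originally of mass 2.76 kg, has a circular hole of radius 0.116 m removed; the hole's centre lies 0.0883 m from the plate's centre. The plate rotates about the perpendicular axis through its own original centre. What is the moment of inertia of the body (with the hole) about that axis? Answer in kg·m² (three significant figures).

Unpierced body about its centre: I₀ = (1/12)M(a²+b²) = (1/12)(2.76)[(0.781)² + (0.777)²] = 0.27915 kg·m².
The removed disk has mass m = M·πr²/(ab) = (2.76)·π(0.116)²/(0.781·0.777) = 0.19227 kg (same uniform areal density).
Its moment of inertia about the rotation axis (parallel-axis theorem): I_hole = (1/2)mr² + md² = (1/2)(0.19227)(0.116)² + (0.19227)(0.0883)² = 0.0027926 kg·m².
Treating the hole as negative mass, I = I₀ − I_hole = 0.27915 − 0.0027926 = 0.27636 kg·m².

0.276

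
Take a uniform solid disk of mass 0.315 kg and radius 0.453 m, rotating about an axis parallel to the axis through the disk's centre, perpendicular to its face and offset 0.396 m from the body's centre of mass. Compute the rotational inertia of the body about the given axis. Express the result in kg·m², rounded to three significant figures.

0.0817

I_cm = (1/2)MR² = (1/2)(0.315)(0.453)² = 0.03232 kg·m²; centre at d = 0.396 m, so the parallel axis theorem gives I = 0.03232 + (0.315)(0.396)² = 0.081717 kg·m².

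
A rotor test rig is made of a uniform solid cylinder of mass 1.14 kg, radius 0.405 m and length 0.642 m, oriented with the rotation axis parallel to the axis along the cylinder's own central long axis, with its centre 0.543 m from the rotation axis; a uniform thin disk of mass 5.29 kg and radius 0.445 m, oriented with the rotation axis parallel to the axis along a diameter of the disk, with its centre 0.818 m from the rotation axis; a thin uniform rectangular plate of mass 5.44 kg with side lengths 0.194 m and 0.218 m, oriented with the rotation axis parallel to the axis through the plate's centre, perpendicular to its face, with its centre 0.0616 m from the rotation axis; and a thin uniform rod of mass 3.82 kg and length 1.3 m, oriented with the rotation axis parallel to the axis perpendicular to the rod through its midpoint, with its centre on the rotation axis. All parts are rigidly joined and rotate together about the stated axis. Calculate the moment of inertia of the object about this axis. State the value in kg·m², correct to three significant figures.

4.83

Solid cylinder: I_cm = (1/2)MR² = (1/2)(1.14)(0.405)² = 0.093494 kg·m²; centre at d = 0.543 m, so the parallel axis theorem gives I = 0.093494 + (1.14)(0.543)² = 0.42962 kg·m².
Thin disk: I_cm = (1/4)MR² = (1/4)(5.29)(0.445)² = 0.26189 kg·m²; centre at d = 0.818 m, so the parallel axis theorem gives I = 0.26189 + (5.29)(0.818)² = 3.8016 kg·m².
Rectangular plate: I_cm = (1/12)M(a²+b²) = (1/12)(5.44)[(0.194)² + (0.218)²] = 0.038606 kg·m²; centre at d = 0.0616 m, so the parallel axis theorem gives I = 0.038606 + (5.44)(0.0616)² = 0.059248 kg·m².
Thin rod: I_cm = (1/12)ML² = (1/12)(3.82)(1.3)² = 0.53798 kg·m²; axis through the centre, so I = 0.53798 kg·m².
Total I = 0.42962 + 3.8016 + 0.059248 + 0.53798 = 4.8284 kg·m².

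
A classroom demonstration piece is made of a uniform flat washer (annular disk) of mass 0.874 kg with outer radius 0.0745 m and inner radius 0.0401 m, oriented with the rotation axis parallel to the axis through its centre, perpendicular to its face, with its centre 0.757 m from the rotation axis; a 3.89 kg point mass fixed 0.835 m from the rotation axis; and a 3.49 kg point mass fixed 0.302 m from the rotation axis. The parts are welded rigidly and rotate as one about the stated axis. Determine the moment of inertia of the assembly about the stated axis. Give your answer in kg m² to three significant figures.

Annular disk: I_cm = (1/2)M(R²+r²) = (1/2)(0.874)[(0.0745)² + (0.0401)²] = 0.0031282 kg m²; centre at d = 0.757 m, so the parallel axis theorem gives I = 0.0031282 + (0.874)(0.757)² = 0.50397 kg m².
Point mass: I_cm = 0; centre at d = 0.835 m, so the parallel axis theorem gives I = 0 + (3.89)(0.835)² = 2.7122 kg m².
Point mass: I_cm = 0; centre at d = 0.302 m, so the parallel axis theorem gives I = 0 + (3.49)(0.302)² = 0.3183 kg m².
Total I = 0.50397 + 2.7122 + 0.3183 = 3.5345 kg m².

3.53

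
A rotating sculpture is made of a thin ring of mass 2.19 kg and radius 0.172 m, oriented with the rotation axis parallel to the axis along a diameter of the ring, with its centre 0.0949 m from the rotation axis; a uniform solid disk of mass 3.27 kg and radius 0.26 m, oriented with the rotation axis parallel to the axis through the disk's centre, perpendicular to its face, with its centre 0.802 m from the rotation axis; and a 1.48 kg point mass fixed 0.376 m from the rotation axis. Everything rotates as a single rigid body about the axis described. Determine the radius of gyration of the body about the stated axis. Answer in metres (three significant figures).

0.597

Thin ring: I_cm = (1/2)MR² = (1/2)(2.19)(0.172)² = 0.032394 kg·m²; centre at d = 0.0949 m, so I = I_cm + Md² gives I = 0.032394 + (2.19)(0.0949)² = 0.052118 kg·m².
Solid disk: I_cm = (1/2)MR² = (1/2)(3.27)(0.26)² = 0.11053 kg·m²; centre at d = 0.802 m, so I = I_cm + Md² gives I = 0.11053 + (3.27)(0.802)² = 2.2138 kg·m².
Point mass: I_cm = 0; centre at d = 0.376 m, so I = I_cm + Md² gives I = 0 + (1.48)(0.376)² = 0.20924 kg·m².
Total I = 2.4752 kg·m²; total mass M = 6.94 kg.
k = √(I/M) = √(2.4752/6.94) = 0.5972 m.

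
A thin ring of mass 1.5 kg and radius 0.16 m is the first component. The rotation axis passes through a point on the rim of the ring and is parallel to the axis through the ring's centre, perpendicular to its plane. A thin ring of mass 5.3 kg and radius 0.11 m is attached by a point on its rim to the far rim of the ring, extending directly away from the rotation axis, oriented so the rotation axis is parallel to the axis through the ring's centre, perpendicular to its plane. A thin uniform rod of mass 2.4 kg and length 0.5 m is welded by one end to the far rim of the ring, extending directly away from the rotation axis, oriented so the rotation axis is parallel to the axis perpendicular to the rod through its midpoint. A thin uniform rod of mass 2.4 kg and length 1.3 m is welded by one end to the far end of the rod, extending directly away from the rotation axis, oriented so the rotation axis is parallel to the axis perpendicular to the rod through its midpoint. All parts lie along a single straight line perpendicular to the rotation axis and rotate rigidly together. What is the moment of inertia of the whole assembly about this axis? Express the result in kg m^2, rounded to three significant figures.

9.86

Thin ring: I_cm = MR² = (1.5)(0.16)² = 0.0384 kg m^2; centre at d = 0.16 m, so I = I_cm + Md² gives I = 0.0384 + (1.5)(0.16)² = 0.0768 kg m^2.
Thin ring: I_cm = MR² = (5.3)(0.11)² = 0.06413 kg m^2; centre at d = 0.16 + 0.16 + 0.11 = 0.43 m, so I = I_cm + Md² gives I = 0.06413 + (5.3)(0.43)² = 1.0441 kg m^2.
Thin rod: I_cm = (1/12)ML² = (1/12)(2.4)(0.5)² = 0.05 kg m^2; centre at d = 0.16 + 0.16 + 0.11 + 0.11 + 0.25 = 0.79 m, so I = I_cm + Md² gives I = 0.05 + (2.4)(0.79)² = 1.5478 kg m^2.
Thin rod: I_cm = (1/12)ML² = (1/12)(2.4)(1.3)² = 0.338 kg m^2; centre at d = 0.16 + 0.16 + 0.11 + 0.11 + 0.25 + 0.25 + 0.65 = 1.69 m, so I = I_cm + Md² gives I = 0.338 + (2.4)(1.69)² = 7.1926 kg m^2.
Total I = 0.0768 + 1.0441 + 1.5478 + 7.1926 = 9.8614 kg m^2.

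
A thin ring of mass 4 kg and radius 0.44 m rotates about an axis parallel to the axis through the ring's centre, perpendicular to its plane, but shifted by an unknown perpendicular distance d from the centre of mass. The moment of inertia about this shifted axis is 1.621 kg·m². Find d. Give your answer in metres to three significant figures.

About the centre-of-mass axis, I_cm = MR² = (4)(0.44)² = 0.7744 kg·m².
Parallel axis theorem: I = I_cm + Md², so Md² = 1.621 − 0.7744 = 0.8466 kg·m².
d = √(0.8466 / 4) = 0.46005 m.

0.460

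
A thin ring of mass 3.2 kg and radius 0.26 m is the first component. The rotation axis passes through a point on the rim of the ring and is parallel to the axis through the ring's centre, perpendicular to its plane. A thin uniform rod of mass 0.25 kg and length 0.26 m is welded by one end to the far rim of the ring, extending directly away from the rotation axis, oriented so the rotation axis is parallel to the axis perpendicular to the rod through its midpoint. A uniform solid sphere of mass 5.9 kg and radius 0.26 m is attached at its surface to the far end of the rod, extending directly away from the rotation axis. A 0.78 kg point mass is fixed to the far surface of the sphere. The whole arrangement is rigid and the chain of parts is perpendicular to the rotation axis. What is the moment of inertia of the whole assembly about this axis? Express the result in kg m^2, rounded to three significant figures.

Thin ring: I_cm = MR² = (3.2)(0.26)² = 0.21632 kg m^2; centre at d = 0.26 m, so the parallel axis theorem gives I = 0.21632 + (3.2)(0.26)² = 0.43264 kg m^2.
Thin rod: I_cm = (1/12)ML² = (1/12)(0.25)(0.26)² = 0.0014083 kg m^2; centre at d = 0.26 + 0.26 + 0.13 = 0.65 m, so the parallel axis theorem gives I = 0.0014083 + (0.25)(0.65)² = 0.10703 kg m^2.
Solid sphere: I_cm = (2/5)MR² = (2/5)(5.9)(0.26)² = 0.15954 kg m^2; centre at d = 0.26 + 0.26 + 0.13 + 0.13 + 0.26 = 1.04 m, so the parallel axis theorem gives I = 0.15954 + (5.9)(1.04)² = 6.541 kg m^2.
Point mass: I_cm = 0; centre at d = 0.26 + 0.26 + 0.13 + 0.13 + 0.26 + 0.26 = 1.3 m, so the parallel axis theorem gives I = 0 + (0.78)(1.3)² = 1.3182 kg m^2.
Total I = 0.43264 + 0.10703 + 6.541 + 1.3182 = 8.3988 kg m^2.

8.40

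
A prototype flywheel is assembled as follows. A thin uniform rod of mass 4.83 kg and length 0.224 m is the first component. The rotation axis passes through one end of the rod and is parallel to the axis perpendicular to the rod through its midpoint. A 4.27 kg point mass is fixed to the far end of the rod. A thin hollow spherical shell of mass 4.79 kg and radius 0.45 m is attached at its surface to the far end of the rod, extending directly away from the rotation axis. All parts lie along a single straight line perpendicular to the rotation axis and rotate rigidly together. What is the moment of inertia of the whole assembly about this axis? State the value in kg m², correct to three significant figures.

Thin rod: I_cm = (1/12)ML² = (1/12)(4.83)(0.224)² = 0.020196 kg m²; centre at d = 0.112 m, so the parallel axis theorem gives I = 0.020196 + (4.83)(0.112)² = 0.080783 kg m².
Point mass: I_cm = 0; centre at d = 0.112 + 0.112 = 0.224 m, so the parallel axis theorem gives I = 0 + (4.27)(0.224)² = 0.21425 kg m².
Spherical shell: I_cm = (2/3)MR² = (2/3)(4.79)(0.45)² = 0.64665 kg m²; centre at d = 0.112 + 0.112 + 0.45 = 0.674 m, so the parallel axis theorem gives I = 0.64665 + (4.79)(0.674)² = 2.8226 kg m².
Total I = 0.080783 + 0.21425 + 2.8226 = 3.1177 kg m².

3.12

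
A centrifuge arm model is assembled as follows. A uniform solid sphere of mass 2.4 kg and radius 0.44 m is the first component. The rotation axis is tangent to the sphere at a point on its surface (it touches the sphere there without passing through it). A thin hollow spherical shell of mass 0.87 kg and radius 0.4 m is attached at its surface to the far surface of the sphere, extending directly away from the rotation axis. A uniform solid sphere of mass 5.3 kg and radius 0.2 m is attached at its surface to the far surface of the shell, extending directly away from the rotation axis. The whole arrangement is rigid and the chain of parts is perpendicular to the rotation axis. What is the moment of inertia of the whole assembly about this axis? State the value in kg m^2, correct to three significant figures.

Solid sphere: I_cm = (2/5)MR² = (2/5)(2.4)(0.44)² = 0.18586 kg m^2; centre at d = 0.44 m, so the parallel axis theorem gives I = 0.18586 + (2.4)(0.44)² = 0.6505 kg m^2.
Spherical shell: I_cm = (2/3)MR² = (2/3)(0.87)(0.4)² = 0.0928 kg m^2; centre at d = 0.44 + 0.44 + 0.4 = 1.28 m, so the parallel axis theorem gives I = 0.0928 + (0.87)(1.28)² = 1.5182 kg m^2.
Solid sphere: I_cm = (2/5)MR² = (2/5)(5.3)(0.2)² = 0.0848 kg m^2; centre at d = 0.44 + 0.44 + 0.4 + 0.4 + 0.2 = 1.88 m, so the parallel axis theorem gives I = 0.0848 + (5.3)(1.88)² = 18.817 kg m^2.
Total I = 0.6505 + 1.5182 + 18.817 = 20.986 kg m^2.

21.0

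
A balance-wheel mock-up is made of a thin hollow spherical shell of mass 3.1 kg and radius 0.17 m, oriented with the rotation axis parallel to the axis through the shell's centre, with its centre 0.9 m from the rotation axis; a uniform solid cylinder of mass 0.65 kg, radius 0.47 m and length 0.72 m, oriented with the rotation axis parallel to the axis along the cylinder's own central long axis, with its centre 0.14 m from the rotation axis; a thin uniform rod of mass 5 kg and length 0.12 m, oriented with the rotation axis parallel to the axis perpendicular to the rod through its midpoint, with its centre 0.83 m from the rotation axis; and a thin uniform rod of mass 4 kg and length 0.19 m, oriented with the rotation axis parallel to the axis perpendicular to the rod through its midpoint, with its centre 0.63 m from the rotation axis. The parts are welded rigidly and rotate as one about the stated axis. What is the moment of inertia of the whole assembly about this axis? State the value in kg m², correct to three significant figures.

Spherical shell: I_cm = (2/3)MR² = (2/3)(3.1)(0.17)² = 0.059727 kg m²; centre at d = 0.9 m, so the parallel axis theorem gives I = 0.059727 + (3.1)(0.9)² = 2.5707 kg m².
Solid cylinder: I_cm = (1/2)MR² = (1/2)(0.65)(0.47)² = 0.071792 kg m²; centre at d = 0.14 m, so the parallel axis theorem gives I = 0.071792 + (0.65)(0.14)² = 0.084532 kg m².
Thin rod: I_cm = (1/12)ML² = (1/12)(5)(0.12)² = 0.006 kg m²; centre at d = 0.83 m, so the parallel axis theorem gives I = 0.006 + (5)(0.83)² = 3.4505 kg m².
Thin rod: I_cm = (1/12)ML² = (1/12)(4)(0.19)² = 0.012033 kg m²; centre at d = 0.63 m, so the parallel axis theorem gives I = 0.012033 + (4)(0.63)² = 1.5996 kg m².
Total I = 2.5707 + 0.084532 + 3.4505 + 1.5996 = 7.7054 kg m².

7.71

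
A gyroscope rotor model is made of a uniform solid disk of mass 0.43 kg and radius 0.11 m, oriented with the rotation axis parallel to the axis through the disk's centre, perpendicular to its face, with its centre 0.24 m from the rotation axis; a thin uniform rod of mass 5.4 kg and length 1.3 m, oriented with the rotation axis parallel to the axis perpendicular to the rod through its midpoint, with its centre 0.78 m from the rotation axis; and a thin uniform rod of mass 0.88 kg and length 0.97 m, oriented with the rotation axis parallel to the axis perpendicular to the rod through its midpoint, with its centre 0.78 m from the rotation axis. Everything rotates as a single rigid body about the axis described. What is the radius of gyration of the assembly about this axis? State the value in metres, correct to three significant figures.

0.835

Solid disk: I_cm = (1/2)MR² = (1/2)(0.43)(0.11)² = 0.0026015 kg·m²; centre at d = 0.24 m, so the parallel axis theorem gives I = 0.0026015 + (0.43)(0.24)² = 0.027369 kg·m².
Thin rod: I_cm = (1/12)ML² = (1/12)(5.4)(1.3)² = 0.7605 kg·m²; centre at d = 0.78 m, so the parallel axis theorem gives I = 0.7605 + (5.4)(0.78)² = 4.0459 kg·m².
Thin rod: I_cm = (1/12)ML² = (1/12)(0.88)(0.97)² = 0.068999 kg·m²; centre at d = 0.78 m, so the parallel axis theorem gives I = 0.068999 + (0.88)(0.78)² = 0.60439 kg·m².
Total I = 4.6776 kg·m²; total mass M = 6.71 kg.
k = √(I/M) = √(4.6776/6.71) = 0.83493 m.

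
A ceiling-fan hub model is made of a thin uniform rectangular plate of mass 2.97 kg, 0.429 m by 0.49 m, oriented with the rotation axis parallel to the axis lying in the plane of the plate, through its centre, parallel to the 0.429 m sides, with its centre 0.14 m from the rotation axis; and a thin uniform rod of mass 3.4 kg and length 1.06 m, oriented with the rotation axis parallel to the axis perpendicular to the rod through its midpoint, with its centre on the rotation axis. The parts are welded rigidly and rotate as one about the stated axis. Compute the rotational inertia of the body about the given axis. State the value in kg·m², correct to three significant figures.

0.436

Rectangular plate: I_cm = (1/12)Mb² = (1/12)(2.97)(0.49)² = 0.059425 kg·m²; centre at d = 0.14 m, so the parallel axis theorem gives I = 0.059425 + (2.97)(0.14)² = 0.11764 kg·m².
Thin rod: I_cm = (1/12)ML² = (1/12)(3.4)(1.06)² = 0.31835 kg·m²; axis through the centre, so I = 0.31835 kg·m².
Total I = 0.11764 + 0.31835 = 0.43599 kg·m².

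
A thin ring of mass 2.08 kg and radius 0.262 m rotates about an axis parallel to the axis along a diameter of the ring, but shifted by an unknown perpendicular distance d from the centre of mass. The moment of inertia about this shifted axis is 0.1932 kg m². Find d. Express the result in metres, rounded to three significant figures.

About the centre-of-mass axis, I_cm = (1/2)MR² = (1/2)(2.08)(0.262)² = 0.07139 kg m².
Parallel axis theorem: I = I_cm + Md², so Md² = 0.1932 − 0.07139 = 0.12181 kg m².
d = √(0.12181 / 2.08) = 0.242 m.

0.242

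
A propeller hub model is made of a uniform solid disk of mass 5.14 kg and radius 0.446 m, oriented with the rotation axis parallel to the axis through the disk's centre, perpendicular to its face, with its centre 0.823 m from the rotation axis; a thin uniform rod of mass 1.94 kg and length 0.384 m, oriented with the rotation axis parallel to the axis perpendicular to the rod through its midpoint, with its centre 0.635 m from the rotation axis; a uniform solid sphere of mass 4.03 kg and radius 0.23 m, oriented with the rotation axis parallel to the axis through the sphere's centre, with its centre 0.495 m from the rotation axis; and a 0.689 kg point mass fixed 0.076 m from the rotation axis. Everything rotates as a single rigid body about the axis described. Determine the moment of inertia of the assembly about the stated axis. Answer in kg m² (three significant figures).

Solid disk: I_cm = (1/2)MR² = (1/2)(5.14)(0.446)² = 0.51121 kg m²; centre at d = 0.823 m, so I = I_cm + Md² gives I = 0.51121 + (5.14)(0.823)² = 3.9927 kg m².
Thin rod: I_cm = (1/12)ML² = (1/12)(1.94)(0.384)² = 0.023839 kg m²; centre at d = 0.635 m, so I = I_cm + Md² gives I = 0.023839 + (1.94)(0.635)² = 0.8061 kg m².
Solid sphere: I_cm = (2/5)MR² = (2/5)(4.03)(0.23)² = 0.085275 kg m²; centre at d = 0.495 m, so I = I_cm + Md² gives I = 0.085275 + (4.03)(0.495)² = 1.0727 kg m².
Point mass: I_cm = 0; centre at d = 0.076 m, so I = I_cm + Md² gives I = 0 + (0.689)(0.076)² = 0.0039797 kg m².
Total I = 3.9927 + 0.8061 + 1.0727 + 0.0039797 = 5.8755 kg m².

5.88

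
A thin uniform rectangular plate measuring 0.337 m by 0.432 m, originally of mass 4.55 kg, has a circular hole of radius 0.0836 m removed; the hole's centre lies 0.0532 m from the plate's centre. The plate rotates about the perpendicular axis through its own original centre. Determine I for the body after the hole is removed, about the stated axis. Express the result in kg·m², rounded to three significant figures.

0.109

Unpierced body about its centre: I₀ = (1/12)M(a²+b²) = (1/12)(4.55)[(0.337)² + (0.432)²] = 0.11382 kg·m².
The removed disk has mass m = M·πr²/(ab) = (4.55)·π(0.0836)²/(0.337·0.432) = 0.68621 kg (same uniform areal density).
Its moment of inertia about the rotation axis (parallel-axis theorem): I_hole = (1/2)mr² + md² = (1/2)(0.68621)(0.0836)² + (0.68621)(0.0532)² = 0.0043401 kg·m².
Treating the hole as negative mass, I = I₀ − I_hole = 0.11382 − 0.0043401 = 0.10948 kg·m².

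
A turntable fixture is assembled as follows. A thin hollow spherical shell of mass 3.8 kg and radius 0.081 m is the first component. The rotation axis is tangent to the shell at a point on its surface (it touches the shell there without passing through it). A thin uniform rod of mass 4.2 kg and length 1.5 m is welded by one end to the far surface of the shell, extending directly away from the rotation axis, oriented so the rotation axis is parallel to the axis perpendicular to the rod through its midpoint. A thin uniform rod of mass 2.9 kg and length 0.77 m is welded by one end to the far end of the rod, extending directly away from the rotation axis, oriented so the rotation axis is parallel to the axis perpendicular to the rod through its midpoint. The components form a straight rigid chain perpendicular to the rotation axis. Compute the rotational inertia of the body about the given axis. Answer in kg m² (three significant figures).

Spherical shell: I_cm = (2/3)MR² = (2/3)(3.8)(0.081)² = 0.016621 kg m²; centre at d = 0.081 m, so the parallel axis theorem gives I = 0.016621 + (3.8)(0.081)² = 0.041553 kg m².
Thin rod: I_cm = (1/12)ML² = (1/12)(4.2)(1.5)² = 0.7875 kg m²; centre at d = 0.081 + 0.081 + 0.75 = 0.912 m, so the parallel axis theorem gives I = 0.7875 + (4.2)(0.912)² = 4.2808 kg m².
Thin rod: I_cm = (1/12)ML² = (1/12)(2.9)(0.77)² = 0.14328 kg m²; centre at d = 0.081 + 0.081 + 0.75 + 0.75 + 0.385 = 2.047 m, so the parallel axis theorem gives I = 0.14328 + (2.9)(2.047)² = 12.295 kg m².
Total I = 0.041553 + 4.2808 + 12.295 = 16.617 kg m².

16.6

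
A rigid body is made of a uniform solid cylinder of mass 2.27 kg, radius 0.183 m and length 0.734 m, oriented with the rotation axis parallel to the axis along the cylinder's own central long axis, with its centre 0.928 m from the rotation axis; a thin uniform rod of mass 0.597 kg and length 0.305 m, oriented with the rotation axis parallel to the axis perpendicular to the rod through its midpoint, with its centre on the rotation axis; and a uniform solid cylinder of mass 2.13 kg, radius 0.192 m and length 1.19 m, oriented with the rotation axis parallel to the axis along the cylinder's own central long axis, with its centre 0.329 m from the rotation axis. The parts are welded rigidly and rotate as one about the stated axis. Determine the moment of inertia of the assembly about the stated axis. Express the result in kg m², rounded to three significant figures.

2.27

Solid cylinder: I_cm = (1/2)MR² = (1/2)(2.27)(0.183)² = 0.03801 kg m²; centre at d = 0.928 m, so I = I_cm + Md² gives I = 0.03801 + (2.27)(0.928)² = 1.9929 kg m².
Thin rod: I_cm = (1/12)ML² = (1/12)(0.597)(0.305)² = 0.004628 kg m²; axis through the centre, so I = 0.004628 kg m².
Solid cylinder: I_cm = (1/2)MR² = (1/2)(2.13)(0.192)² = 0.03926 kg m²; centre at d = 0.329 m, so I = I_cm + Md² gives I = 0.03926 + (2.13)(0.329)² = 0.26981 kg m².
Total I = 1.9929 + 0.004628 + 0.26981 = 2.2673 kg m².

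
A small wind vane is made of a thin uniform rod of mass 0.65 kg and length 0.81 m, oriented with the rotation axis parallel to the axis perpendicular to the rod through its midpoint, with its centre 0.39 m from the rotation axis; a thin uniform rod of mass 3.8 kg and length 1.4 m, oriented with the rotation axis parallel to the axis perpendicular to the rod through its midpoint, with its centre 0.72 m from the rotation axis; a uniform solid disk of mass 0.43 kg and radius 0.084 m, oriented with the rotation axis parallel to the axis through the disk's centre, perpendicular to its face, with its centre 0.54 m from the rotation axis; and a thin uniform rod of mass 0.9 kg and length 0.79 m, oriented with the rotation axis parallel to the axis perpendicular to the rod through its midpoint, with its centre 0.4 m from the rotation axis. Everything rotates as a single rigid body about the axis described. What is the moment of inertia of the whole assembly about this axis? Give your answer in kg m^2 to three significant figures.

Thin rod: I_cm = (1/12)ML² = (1/12)(0.65)(0.81)² = 0.035539 kg m^2; centre at d = 0.39 m, so I = I_cm + Md² gives I = 0.035539 + (0.65)(0.39)² = 0.1344 kg m^2.
Thin rod: I_cm = (1/12)ML² = (1/12)(3.8)(1.4)² = 0.62067 kg m^2; centre at d = 0.72 m, so I = I_cm + Md² gives I = 0.62067 + (3.8)(0.72)² = 2.5906 kg m^2.
Solid disk: I_cm = (1/2)MR² = (1/2)(0.43)(0.084)² = 0.001517 kg m^2; centre at d = 0.54 m, so I = I_cm + Md² gives I = 0.001517 + (0.43)(0.54)² = 0.12691 kg m^2.
Thin rod: I_cm = (1/12)ML² = (1/12)(0.9)(0.79)² = 0.046808 kg m^2; centre at d = 0.4 m, so I = I_cm + Md² gives I = 0.046808 + (0.9)(0.4)² = 0.19081 kg m^2.
Total I = 0.1344 + 2.5906 + 0.12691 + 0.19081 = 3.0427 kg m^2.

3.04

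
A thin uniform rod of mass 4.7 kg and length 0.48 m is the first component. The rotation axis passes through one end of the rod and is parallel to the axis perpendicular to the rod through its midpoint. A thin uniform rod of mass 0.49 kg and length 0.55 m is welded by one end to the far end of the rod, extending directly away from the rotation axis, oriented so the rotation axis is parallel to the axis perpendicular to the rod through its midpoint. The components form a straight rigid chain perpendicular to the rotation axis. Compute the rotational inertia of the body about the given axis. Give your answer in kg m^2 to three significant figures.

0.653

Thin rod: I_cm = (1/12)ML² = (1/12)(4.7)(0.48)² = 0.09024 kg m^2; centre at d = 0.24 m, so I = I_cm + Md² gives I = 0.09024 + (4.7)(0.24)² = 0.36096 kg m^2.
Thin rod: I_cm = (1/12)ML² = (1/12)(0.49)(0.55)² = 0.012352 kg m^2; centre at d = 0.24 + 0.24 + 0.275 = 0.755 m, so I = I_cm + Md² gives I = 0.012352 + (0.49)(0.755)² = 0.29166 kg m^2.
Total I = 0.36096 + 0.29166 = 0.65262 kg m^2.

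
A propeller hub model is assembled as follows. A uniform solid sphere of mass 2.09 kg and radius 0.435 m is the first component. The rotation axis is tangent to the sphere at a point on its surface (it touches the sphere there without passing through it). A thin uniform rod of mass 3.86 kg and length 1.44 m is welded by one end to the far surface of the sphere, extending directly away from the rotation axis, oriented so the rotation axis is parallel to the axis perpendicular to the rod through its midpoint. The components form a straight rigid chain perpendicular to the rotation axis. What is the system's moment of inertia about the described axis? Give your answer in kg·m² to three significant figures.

11.0

Solid sphere: I_cm = (2/5)MR² = (2/5)(2.09)(0.435)² = 0.15819 kg·m²; centre at d = 0.435 m, so I = I_cm + Md² gives I = 0.15819 + (2.09)(0.435)² = 0.55367 kg·m².
Thin rod: I_cm = (1/12)ML² = (1/12)(3.86)(1.44)² = 0.66701 kg·m²; centre at d = 0.435 + 0.435 + 0.72 = 1.59 m, so I = I_cm + Md² gives I = 0.66701 + (3.86)(1.59)² = 10.425 kg·m².
Total I = 0.55367 + 10.425 = 10.979 kg·m².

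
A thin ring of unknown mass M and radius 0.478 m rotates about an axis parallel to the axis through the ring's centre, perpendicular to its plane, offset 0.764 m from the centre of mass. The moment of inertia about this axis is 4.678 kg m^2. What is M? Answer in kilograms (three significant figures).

5.76

I = I_cm + Md² = MR² + Md² = M·[1·(0.478)² + (0.764)²] = M·0.81218.
So M = 4.678 / 0.81218 = 5.7598 kg.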